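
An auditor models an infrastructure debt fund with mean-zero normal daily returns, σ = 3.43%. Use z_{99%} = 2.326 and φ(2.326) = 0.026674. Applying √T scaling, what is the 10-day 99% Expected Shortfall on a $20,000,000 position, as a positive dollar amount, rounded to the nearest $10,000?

σ_{10d} = 3.43% × √10 = 10.847%.
ES multiplier = φ(z)/(1−α) = 0.026674/0.01 = 2.667.
ES = 10.847% × 2.667 = 28.929%; on $20,000,000: $5,785,800.

$5,790,000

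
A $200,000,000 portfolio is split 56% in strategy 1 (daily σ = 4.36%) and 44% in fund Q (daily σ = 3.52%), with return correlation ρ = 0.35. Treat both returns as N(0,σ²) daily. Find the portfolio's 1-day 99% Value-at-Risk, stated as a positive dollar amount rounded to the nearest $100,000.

$15,400,000

σ_p² = 0.56²·4.36² + 0.44²·3.52² + 2·0.35·0.56·0.44·4.36·3.52 = 11.0073 (%²).
σ_p = √11.0073 = 3.318%.
At 99%, z = 2.326.
VaR = 2.326 × 3.318% = 7.718%; on $200,000,000 that is $15,436,000.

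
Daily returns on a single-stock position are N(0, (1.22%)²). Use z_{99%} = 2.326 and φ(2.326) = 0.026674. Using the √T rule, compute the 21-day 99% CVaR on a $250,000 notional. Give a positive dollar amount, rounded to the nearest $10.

$37,280

σ_{21d} = 1.22% × √21 = 5.591%.
ES multiplier = φ(z)/(1−α) = 0.026674/0.01 = 2.667.
ES = 5.591% × 2.667 = 14.911%; on $250,000: $37,278.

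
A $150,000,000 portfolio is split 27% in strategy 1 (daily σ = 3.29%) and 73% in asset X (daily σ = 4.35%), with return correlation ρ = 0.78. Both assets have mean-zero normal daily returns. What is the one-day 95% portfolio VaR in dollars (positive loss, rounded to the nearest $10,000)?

σ_p² = 0.27²·3.29² + 0.73²·4.35² + 2·0.78·0.27·0.73·3.29·4.35 = 15.2733 (%²).
σ_p = √15.2733 = 3.908%.
At 95%, z = 1.645.
VaR = 1.645 × 3.908% = 6.429%; on $150,000,000 that is $9,643,500.

$9,640,000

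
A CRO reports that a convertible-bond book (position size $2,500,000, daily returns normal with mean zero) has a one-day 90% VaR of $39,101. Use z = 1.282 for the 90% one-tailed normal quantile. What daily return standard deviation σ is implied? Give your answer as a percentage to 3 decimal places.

VaR as a fraction: $39,101 / $2,500,000 = 1.564%.
σ = VaR / z = 1.564% / 1.282 = 1.220%.

1.220%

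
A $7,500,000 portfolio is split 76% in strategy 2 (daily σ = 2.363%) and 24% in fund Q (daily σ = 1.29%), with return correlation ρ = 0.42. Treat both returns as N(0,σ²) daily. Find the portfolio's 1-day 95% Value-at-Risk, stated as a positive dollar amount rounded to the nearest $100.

σ_p² = 0.76²·2.363² + 0.24²·1.29² + 2·0.42·0.76·0.24·2.363·1.29 = 3.7881 (%²).
σ_p = √3.7881 = 1.946%.
At 95%, z = 1.645.
VaR = 1.645 × 1.946% = 3.201%; on $7,500,000 that is $240,075.

$240,100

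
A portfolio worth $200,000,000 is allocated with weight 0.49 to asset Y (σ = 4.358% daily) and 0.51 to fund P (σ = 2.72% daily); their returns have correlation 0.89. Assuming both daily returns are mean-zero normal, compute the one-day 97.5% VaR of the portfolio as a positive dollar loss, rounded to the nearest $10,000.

σ_p² = 0.49²·4.358² + 0.51²·2.72² + 2·0.89·0.49·0.51·4.358·2.72 = 11.7572 (%²).
σ_p = √11.7572 = 3.429%.
At 97.5%, z = 1.960.
VaR = 1.960 × 3.429% = 6.721%; on $200,000,000 that is $13,442,000.

$13,440,000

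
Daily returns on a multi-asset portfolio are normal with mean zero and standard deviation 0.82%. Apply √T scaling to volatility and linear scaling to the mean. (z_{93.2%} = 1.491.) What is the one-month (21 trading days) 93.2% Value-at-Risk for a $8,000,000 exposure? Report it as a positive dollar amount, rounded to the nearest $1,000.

$448,000

σ_{21d} = 0.82% × √21 = 3.758%.
VaR = 1.491 × 3.758% = 5.603%.
On $8,000,000: 0.05603 × $8,000,000 = $448,240.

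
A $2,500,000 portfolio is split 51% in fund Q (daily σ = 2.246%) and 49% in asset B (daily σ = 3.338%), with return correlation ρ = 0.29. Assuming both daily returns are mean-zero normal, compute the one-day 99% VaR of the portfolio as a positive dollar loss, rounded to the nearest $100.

$131,000

σ_p² = 0.51²·2.246² + 0.49²·3.338² + 2·0.29·0.51·0.49·2.246·3.338 = 5.0740 (%²).
σ_p = √5.0740 = 2.253%.
At 99%, z = 2.326.
VaR = 2.326 × 2.253% = 5.240%; on $2,500,000 that is $131,000.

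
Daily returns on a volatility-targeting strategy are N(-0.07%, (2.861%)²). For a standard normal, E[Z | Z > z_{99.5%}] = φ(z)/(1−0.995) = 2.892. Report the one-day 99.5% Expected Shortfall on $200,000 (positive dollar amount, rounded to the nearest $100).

ES = −(-0.07%) + 2.861% × 2.892 = 8.344%.
On $200,000: 0.08344 × $200,000 = $16,688.

$16,700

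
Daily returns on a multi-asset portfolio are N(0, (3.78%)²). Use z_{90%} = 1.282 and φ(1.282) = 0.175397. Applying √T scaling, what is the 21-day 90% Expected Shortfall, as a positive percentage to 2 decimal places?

30.38%

σ_{21d} = 3.78% × √21 = 17.322%.
ES multiplier = φ(z)/(1−α) = 0.175397/0.1 = 1.754.
ES = 17.322% × 1.754 = 30.383%.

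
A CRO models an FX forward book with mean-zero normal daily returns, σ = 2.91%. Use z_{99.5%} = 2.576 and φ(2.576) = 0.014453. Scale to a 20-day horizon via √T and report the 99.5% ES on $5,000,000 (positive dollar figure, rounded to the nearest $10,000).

σ_{20d} = 2.91% × √20 = 13.014%.
ES multiplier = φ(z)/(1−α) = 0.014453/0.005 = 2.891.
ES = 13.014% × 2.891 = 37.623%; on $5,000,000: $1,881,150.

$1,880,000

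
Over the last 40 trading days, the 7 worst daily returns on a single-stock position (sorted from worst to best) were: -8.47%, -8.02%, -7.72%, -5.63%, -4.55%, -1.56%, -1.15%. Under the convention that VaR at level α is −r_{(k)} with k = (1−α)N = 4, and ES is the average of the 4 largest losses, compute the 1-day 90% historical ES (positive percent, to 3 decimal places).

The 4 worst returns sum to -29.84%.
ES = −(-29.84%) / 4 = 7.46% ≈ 7.460%.

7.460%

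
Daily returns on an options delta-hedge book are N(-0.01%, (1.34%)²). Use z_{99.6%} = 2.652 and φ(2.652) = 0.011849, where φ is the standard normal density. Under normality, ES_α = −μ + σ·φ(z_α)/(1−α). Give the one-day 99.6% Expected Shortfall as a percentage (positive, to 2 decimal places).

3.98%

Tail multiplier: φ(z)/(1−α) = 0.011849 / 0.004 = 2.962.
ES = −(-0.01%) + 1.34% × 2.962 = 3.979%.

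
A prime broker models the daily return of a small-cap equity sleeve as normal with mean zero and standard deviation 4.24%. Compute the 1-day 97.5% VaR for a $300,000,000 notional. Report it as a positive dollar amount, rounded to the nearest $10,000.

$24,930,000

At 97.5% one-sided, z = 1.960.
VaR = z·σ = 1.960 × 4.24% = 8.310%.
On $300,000,000: 0.08310 × $300,000,000 = $24,930,000.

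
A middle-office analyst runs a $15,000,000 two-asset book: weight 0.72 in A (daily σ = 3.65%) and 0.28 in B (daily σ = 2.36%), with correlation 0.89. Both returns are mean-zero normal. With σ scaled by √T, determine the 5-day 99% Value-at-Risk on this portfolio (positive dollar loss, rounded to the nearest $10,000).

σ_p = √(0.72²·3.65² + 0.28²·2.36² + 2·0.89·0.72·0.28·3.65·2.36) = 3.230%.
σ_{5d} = 3.230% × √5 = 7.222%.
z(99%) = 2.326.
VaR = 2.326 × 7.222% = 16.798%; on $15,000,000 that is $2,519,700.

$2,520,000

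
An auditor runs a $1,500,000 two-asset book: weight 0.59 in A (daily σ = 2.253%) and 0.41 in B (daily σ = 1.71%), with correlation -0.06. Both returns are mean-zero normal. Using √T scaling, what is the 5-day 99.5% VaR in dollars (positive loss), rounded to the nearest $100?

σ_p = √(0.59²·2.253² + 0.41²·1.71² + 2·-0.06·0.59·0.41·2.253·1.71) = 1.465%.
σ_{5d} = 1.465% × √5 = 3.276%.
z(99.5%) = 2.576.
VaR = 2.576 × 3.276% = 8.439%; on $1,500,000 that is $126,585.

$126,600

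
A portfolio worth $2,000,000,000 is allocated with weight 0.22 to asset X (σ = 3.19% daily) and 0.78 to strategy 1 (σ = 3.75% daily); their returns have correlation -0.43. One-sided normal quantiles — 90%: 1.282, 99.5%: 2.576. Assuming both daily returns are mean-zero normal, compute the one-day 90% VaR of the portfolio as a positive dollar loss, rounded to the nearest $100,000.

σ_p² = 0.22²·3.19² + 0.78²·3.75² + 2·-0.43·0.22·0.78·3.19·3.75 = 7.2828 (%²).
σ_p = √7.2828 = 2.699%.
VaR = 1.282 × 2.699% = 3.460%; on $2,000,000,000 that is $69,200,000.

$69,200,000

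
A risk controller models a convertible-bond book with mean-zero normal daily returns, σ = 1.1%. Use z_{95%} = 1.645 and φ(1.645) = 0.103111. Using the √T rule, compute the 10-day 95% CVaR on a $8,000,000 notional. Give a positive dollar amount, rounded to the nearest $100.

σ_{10d} = 1.1% × √10 = 3.479%.
ES multiplier = φ(z)/(1−α) = 0.103111/0.05 = 2.062.
ES = 3.479% × 2.062 = 7.174%; on $8,000,000: $573,920.

$573,900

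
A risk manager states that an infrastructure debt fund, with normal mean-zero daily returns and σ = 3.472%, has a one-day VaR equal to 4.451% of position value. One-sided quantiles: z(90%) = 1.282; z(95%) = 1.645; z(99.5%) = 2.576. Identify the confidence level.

90%

Implied z = VaR/σ = 4.451 / 3.472 = 1.282.
This matches z(90%) = 1.282.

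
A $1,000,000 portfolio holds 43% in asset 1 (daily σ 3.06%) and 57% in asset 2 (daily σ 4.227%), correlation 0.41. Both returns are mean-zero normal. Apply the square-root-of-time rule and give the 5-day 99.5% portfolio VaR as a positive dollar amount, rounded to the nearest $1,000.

σ_p = √(0.43²·3.06² + 0.57²·4.227² + 2·0.41·0.43·0.57·3.06·4.227) = 3.184%.
σ_{5d} = 3.184% × √5 = 7.120%.
z(99.5%) = 2.576.
VaR = 2.576 × 7.120% = 18.341%; on $1,000,000 that is $183,410.

$183,000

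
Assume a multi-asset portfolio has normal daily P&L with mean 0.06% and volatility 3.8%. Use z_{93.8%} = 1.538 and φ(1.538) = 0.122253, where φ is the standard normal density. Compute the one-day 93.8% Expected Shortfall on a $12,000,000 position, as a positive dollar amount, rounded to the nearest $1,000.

$892,000

Tail multiplier: φ(z)/(1−α) = 0.122253 / 0.062 = 1.972.
ES = −(0.06%) + 3.8% × 1.972 = 7.434%.
On $12,000,000: 0.07434 × $12,000,000 = $892,080.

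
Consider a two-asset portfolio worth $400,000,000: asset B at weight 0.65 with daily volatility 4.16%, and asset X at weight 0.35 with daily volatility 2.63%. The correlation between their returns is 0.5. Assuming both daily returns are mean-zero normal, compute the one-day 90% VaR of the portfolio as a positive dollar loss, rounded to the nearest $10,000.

σ_p² = 0.65²·4.16² + 0.35²·2.63² + 2·0.5·0.65·0.35·4.16·2.63 = 10.6480 (%²).
σ_p = √10.6480 = 3.263%.
At 90%, z = 1.282.
VaR = 1.282 × 3.263% = 4.183%; on $400,000,000 that is $16,732,000.

$16,730,000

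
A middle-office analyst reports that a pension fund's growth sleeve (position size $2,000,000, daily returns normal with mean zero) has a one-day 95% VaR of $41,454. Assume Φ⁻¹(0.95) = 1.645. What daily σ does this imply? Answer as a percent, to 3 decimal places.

1.260%

VaR as a fraction: $41,454 / $2,000,000 = 2.073%.
σ = VaR / z = 2.073% / 1.645 = 1.260%.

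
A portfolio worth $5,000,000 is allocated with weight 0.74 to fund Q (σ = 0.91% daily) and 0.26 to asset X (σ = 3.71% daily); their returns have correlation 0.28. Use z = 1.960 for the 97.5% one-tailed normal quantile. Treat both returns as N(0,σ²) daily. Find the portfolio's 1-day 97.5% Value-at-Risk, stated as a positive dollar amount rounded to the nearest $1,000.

σ_p² = 0.74²·0.91² + 0.26²·3.71² + 2·0.28·0.74·0.26·0.91·3.71 = 1.7477 (%²).
σ_p = √1.7477 = 1.322%.
VaR = 1.960 × 1.322% = 2.591%; on $5,000,000 that is $129,550.

$130,000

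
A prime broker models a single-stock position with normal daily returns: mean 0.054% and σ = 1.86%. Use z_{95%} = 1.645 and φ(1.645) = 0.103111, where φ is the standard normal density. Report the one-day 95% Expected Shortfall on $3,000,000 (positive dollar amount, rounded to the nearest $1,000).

Tail multiplier: φ(z)/(1−α) = 0.103111 / 0.05 = 2.062.
ES = −(0.054%) + 1.86% × 2.062 = 3.781%.
On $3,000,000: 0.03781 × $3,000,000 = $113,430.

$113,000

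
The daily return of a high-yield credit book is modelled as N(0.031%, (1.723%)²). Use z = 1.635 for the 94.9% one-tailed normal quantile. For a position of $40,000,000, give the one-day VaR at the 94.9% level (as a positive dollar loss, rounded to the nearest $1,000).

$1,114,000

VaR = −μ + z·σ = −(0.031%) + 1.635 × 1.723% = 2.786%.
On $40,000,000: 0.02786 × $40,000,000 = $1,114,400.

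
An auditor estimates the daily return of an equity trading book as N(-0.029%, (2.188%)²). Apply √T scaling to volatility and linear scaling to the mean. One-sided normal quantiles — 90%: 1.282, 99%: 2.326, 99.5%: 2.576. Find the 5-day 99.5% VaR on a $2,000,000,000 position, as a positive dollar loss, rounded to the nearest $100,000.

σ_{5d} = 2.188% × √5 = 4.893%; μ_{5d} = 5 × -0.029% = -0.145%.
VaR = −(-0.145%) + 2.576 × 4.893% = 12.749%.
On $2,000,000,000: 0.12749 × $2,000,000,000 = $254,980,000.

$255,000,000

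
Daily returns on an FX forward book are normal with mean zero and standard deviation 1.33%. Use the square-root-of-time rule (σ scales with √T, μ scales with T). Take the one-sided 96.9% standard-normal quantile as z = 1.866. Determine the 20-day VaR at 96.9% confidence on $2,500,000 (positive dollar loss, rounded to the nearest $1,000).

σ_{20d} = 1.33% × √20 = 5.948%.
VaR = 1.866 × 5.948% = 11.099%.
On $2,500,000: 0.11099 × $2,500,000 = $277,475.

$277,000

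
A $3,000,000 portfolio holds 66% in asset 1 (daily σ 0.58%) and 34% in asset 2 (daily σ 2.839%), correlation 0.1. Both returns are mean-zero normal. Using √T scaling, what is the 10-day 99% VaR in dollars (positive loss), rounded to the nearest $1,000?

$237,000

σ_p = √(0.66²·0.58² + 0.34²·2.839² + 2·0.1·0.66·0.34·0.58·2.839) = 1.073%.
σ_{10d} = 1.073% × √10 = 3.393%.
z(99%) = 2.326.
VaR = 2.326 × 3.393% = 7.892%; on $3,000,000 that is $236,760.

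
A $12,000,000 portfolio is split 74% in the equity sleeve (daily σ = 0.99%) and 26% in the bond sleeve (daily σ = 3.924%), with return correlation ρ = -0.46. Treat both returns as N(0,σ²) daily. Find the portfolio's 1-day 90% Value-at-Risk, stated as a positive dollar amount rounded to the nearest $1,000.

σ_p² = 0.74²·0.99² + 0.26²·3.924² + 2·-0.46·0.74·0.26·0.99·3.924 = 0.8900 (%²).
σ_p = √0.8900 = 0.943%.
At 90%, z = 1.282.
VaR = 1.282 × 0.943% = 1.209%; on $12,000,000 that is $145,080.

$145,000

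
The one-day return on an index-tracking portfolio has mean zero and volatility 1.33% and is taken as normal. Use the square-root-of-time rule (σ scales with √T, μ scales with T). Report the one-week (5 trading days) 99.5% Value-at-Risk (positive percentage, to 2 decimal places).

7.66%

At 99.5%, z = 2.576.
σ_{5d} = 1.33% × √5 = 2.974%.
VaR = 2.576 × 2.974% = 7.661%.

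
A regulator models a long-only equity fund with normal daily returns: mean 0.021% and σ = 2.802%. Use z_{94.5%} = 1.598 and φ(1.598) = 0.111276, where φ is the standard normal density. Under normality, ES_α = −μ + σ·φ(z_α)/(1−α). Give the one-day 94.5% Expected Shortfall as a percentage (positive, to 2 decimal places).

Tail multiplier: φ(z)/(1−α) = 0.111276 / 0.055 = 2.023.
ES = −(0.021%) + 2.802% × 2.023 = 5.647%.

5.65%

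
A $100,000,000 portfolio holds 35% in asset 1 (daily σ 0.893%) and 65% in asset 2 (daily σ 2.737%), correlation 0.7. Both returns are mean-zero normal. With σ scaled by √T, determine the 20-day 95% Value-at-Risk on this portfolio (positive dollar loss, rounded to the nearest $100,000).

$14,800,000

σ_p = √(0.35²·0.893² + 0.65²·2.737² + 2·0.7·0.35·0.65·0.893·2.737) = 2.010%.
σ_{20d} = 2.010% × √20 = 8.989%.
z(95%) = 1.645.
VaR = 1.645 × 8.989% = 14.787%; on $100,000,000 that is $14,787,000.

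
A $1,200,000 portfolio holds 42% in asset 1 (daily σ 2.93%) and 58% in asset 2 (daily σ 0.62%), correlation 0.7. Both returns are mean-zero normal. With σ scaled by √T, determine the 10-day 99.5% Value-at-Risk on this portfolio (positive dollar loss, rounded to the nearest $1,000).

$147,000

σ_p = √(0.42²·2.93² + 0.58²·0.62² + 2·0.7·0.42·0.58·2.93·0.62) = 1.504%.
σ_{10d} = 1.504% × √10 = 4.756%.
z(99.5%) = 2.576.
VaR = 2.576 × 4.756% = 12.251%; on $1,200,000 that is $147,012.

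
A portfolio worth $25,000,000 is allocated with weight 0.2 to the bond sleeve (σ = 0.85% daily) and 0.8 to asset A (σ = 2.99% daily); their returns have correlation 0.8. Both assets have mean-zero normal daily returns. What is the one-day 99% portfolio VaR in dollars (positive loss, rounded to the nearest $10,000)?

$1,470,000

σ_p² = 0.2²·0.85² + 0.8²·2.99² + 2·0.8·0.2·0.8·0.85·2.99 = 6.4012 (%²).
σ_p = √6.4012 = 2.530%.
At 99%, z = 2.326.
VaR = 2.326 × 2.530% = 5.885%; on $25,000,000 that is $1,471,250.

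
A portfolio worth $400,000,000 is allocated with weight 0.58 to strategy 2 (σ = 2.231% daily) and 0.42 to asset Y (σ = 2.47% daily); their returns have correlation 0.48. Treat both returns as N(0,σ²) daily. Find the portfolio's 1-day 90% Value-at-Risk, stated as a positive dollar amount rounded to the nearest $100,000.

σ_p² = 0.58²·2.231² + 0.42²·2.47² + 2·0.48·0.58·0.42·2.231·2.47 = 4.0393 (%²).
σ_p = √4.0393 = 2.010%.
At 90%, z = 1.282.
VaR = 1.282 × 2.010% = 2.577%; on $400,000,000 that is $10,308,000.

$10,300,000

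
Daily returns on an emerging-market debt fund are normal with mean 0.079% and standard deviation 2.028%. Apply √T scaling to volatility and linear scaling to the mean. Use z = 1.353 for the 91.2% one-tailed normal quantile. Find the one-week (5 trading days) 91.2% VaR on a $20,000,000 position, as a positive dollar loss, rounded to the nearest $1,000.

$1,148,000

σ_{5d} = 2.028% × √5 = 4.535%; μ_{5d} = 5 × 0.079% = 0.395%.
VaR = −(0.395%) + 1.353 × 4.535% = 5.741%.
On $20,000,000: 0.05741 × $20,000,000 = $1,148,200.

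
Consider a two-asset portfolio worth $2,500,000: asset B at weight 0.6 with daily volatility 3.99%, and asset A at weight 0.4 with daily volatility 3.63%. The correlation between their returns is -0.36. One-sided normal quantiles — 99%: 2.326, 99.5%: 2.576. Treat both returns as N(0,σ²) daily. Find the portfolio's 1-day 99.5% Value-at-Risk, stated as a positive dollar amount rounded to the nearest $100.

$148,800

σ_p² = 0.6²·3.99² + 0.4²·3.63² + 2·-0.36·0.6·0.4·3.99·3.63 = 5.3368 (%²).
σ_p = √5.3368 = 2.310%.
VaR = 2.576 × 2.310% = 5.951%; on $2,500,000 that is $148,775.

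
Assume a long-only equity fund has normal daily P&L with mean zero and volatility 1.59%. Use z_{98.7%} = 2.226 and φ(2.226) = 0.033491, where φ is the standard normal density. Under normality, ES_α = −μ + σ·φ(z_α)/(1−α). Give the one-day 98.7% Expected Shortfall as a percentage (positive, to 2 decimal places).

4.10%

Tail multiplier: φ(z)/(1−α) = 0.033491 / 0.013 = 2.576.
ES = 1.59% × 2.576 = 4.096%.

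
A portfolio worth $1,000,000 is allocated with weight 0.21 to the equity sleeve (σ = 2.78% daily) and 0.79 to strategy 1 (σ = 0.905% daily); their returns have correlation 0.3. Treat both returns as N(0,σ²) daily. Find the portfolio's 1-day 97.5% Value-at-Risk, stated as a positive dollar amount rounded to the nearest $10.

$20,580

σ_p² = 0.21²·2.78² + 0.79²·0.905² + 2·0.3·0.21·0.79·2.78·0.905 = 1.1024 (%²).
σ_p = √1.1024 = 1.050%.
At 97.5%, z = 1.960.
VaR = 1.960 × 1.050% = 2.058%; on $1,000,000 that is $20,580.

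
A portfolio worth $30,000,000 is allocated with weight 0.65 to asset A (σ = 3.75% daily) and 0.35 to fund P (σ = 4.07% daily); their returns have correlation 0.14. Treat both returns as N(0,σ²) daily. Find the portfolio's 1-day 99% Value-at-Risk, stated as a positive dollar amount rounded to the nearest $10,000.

$2,090,000

σ_p² = 0.65²·3.75² + 0.35²·4.07² + 2·0.14·0.65·0.35·3.75·4.07 = 8.9428 (%²).
σ_p = √8.9428 = 2.990%.
At 99%, z = 2.326.
VaR = 2.326 × 2.990% = 6.955%; on $30,000,000 that is $2,086,500.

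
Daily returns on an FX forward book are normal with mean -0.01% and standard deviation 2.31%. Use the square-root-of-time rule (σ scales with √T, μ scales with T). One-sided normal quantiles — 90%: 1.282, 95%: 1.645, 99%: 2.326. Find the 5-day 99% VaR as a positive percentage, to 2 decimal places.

σ_{5d} = 2.31% × √5 = 5.165%; μ_{5d} = 5 × -0.01% = -0.050%.
VaR = −(-0.050%) + 2.326 × 5.165% = 12.064%.

12.06%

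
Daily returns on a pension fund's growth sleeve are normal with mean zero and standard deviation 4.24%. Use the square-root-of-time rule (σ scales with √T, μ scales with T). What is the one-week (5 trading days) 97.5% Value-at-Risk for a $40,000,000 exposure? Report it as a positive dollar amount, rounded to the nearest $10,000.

At 97.5%, z = 1.960.
σ_{5d} = 4.24% × √5 = 9.481%.
VaR = 1.960 × 9.481% = 18.583%.
On $40,000,000: 0.18583 × $40,000,000 = $7,433,200.

$7,430,000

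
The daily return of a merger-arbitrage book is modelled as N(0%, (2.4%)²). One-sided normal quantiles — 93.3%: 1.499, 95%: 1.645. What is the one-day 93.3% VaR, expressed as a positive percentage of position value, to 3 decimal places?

VaR = z·σ = 1.499 × 2.4% = 3.598%.

3.598%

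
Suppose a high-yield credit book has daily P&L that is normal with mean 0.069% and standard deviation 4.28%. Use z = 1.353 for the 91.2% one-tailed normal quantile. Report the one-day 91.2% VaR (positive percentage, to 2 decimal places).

VaR = −μ + z·σ = −(0.069%) + 1.353 × 4.28% = 5.722%.

5.72%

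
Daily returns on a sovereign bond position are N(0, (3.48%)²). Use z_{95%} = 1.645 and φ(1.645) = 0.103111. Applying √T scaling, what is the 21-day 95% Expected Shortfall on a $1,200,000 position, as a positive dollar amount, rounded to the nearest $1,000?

$395,000

σ_{21d} = 3.48% × √21 = 15.947%.
ES multiplier = φ(z)/(1−α) = 0.103111/0.05 = 2.062.
ES = 15.947% × 2.062 = 32.883%; on $1,200,000: $394,596.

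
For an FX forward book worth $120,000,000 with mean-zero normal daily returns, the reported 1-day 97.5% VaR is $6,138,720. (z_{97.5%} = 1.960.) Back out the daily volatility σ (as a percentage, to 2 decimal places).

2.61%

VaR as a fraction: $6,138,720 / $120,000,000 = 5.116%.
σ = VaR / z = 5.116% / 1.960 = 2.610%.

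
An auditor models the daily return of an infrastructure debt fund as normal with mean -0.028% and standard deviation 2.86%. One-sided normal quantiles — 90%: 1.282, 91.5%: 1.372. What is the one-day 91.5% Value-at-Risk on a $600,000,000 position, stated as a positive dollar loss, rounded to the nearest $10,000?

VaR = −μ + z·σ = −(-0.028%) + 1.372 × 2.86% = 3.952%.
On $600,000,000: 0.03952 × $600,000,000 = $23,712,000.

$23,710,000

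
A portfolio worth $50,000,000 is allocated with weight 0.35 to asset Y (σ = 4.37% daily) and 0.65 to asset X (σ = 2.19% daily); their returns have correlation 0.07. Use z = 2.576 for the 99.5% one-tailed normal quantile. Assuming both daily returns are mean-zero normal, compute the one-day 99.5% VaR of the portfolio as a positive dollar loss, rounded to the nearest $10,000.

σ_p² = 0.35²·4.37² + 0.65²·2.19² + 2·0.07·0.35·0.65·4.37·2.19 = 4.6705 (%²).
σ_p = √4.6705 = 2.161%.
VaR = 2.576 × 2.161% = 5.567%; on $50,000,000 that is $2,783,500.

$2,780,000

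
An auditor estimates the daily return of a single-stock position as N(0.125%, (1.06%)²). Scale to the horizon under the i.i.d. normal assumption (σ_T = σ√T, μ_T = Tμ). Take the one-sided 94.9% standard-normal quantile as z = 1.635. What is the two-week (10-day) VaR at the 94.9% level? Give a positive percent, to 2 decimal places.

4.23%

σ_{10d} = 1.06% × √10 = 3.352%; μ_{10d} = 10 × 0.125% = 1.250%.
VaR = −(1.250%) + 1.635 × 3.352% = 4.231%.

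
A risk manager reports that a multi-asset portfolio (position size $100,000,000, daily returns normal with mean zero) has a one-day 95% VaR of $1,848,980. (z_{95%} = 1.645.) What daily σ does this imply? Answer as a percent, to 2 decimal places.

1.12%

VaR as a fraction: $1,848,980 / $100,000,000 = 1.849%.
σ = VaR / z = 1.849% / 1.645 = 1.124%.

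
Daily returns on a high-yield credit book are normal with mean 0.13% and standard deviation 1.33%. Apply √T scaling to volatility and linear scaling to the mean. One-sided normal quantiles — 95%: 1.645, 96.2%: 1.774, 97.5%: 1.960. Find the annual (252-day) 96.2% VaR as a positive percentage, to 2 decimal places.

σ_{252d} = 1.33% × √252 = 21.113%; μ_{252d} = 252 × 0.13% = 32.760%.
VaR = −(32.760%) + 1.774 × 21.113% = 4.694%.

4.69%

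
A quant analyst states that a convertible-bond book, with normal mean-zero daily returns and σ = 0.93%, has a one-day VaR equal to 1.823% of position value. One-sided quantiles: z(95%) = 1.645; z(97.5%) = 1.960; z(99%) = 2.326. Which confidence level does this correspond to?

Implied z = VaR/σ = 1.823 / 0.93 = 1.960.
This matches z(97.5%) = 1.960.

97.5%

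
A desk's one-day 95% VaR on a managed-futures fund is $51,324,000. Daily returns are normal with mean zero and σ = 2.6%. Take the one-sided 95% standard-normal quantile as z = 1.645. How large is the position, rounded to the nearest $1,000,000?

VaR as a fraction of value: z·σ = 1.645 × 2.6% = 4.277%.
Position = $51,324,000 / 0.04277 = $1,200,000,000.

$1,200,000,000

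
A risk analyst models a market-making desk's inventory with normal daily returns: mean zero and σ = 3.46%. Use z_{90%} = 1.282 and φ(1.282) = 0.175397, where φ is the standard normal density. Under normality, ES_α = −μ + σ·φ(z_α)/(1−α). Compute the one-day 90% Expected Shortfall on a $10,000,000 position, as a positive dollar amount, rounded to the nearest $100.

Tail multiplier: φ(z)/(1−α) = 0.175397 / 0.1 = 1.754.
ES = 3.46% × 1.754 = 6.069%.
On $10,000,000: 0.06069 × $10,000,000 = $606,900.

$606,900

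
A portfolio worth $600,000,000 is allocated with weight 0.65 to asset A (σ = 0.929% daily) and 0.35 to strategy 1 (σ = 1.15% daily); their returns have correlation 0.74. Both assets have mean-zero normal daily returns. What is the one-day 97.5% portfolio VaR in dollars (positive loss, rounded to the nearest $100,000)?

$11,100,000

σ_p² = 0.65²·0.929² + 0.35²·1.15² + 2·0.74·0.65·0.35·0.929·1.15 = 0.8864 (%²).
σ_p = √0.8864 = 0.941%.
At 97.5%, z = 1.960.
VaR = 1.960 × 0.941% = 1.844%; on $600,000,000 that is $11,064,000.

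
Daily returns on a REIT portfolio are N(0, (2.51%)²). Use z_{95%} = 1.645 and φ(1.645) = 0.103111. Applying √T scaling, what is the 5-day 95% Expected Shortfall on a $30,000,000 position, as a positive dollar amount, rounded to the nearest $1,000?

σ_{5d} = 2.51% × √5 = 5.613%.
ES multiplier = φ(z)/(1−α) = 0.103111/0.05 = 2.062.
ES = 5.613% × 2.062 = 11.574%; on $30,000,000: $3,472,200.

$3,472,000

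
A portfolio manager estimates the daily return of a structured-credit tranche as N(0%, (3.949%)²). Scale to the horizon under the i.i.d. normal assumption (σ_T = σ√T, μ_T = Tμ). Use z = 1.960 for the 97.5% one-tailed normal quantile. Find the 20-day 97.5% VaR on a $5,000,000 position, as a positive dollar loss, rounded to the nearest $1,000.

$1,731,000

σ_{20d} = 3.949% × √20 = 17.660%.
VaR = 1.960 × 17.660% = 34.614%.
On $5,000,000: 0.34614 × $5,000,000 = $1,730,700.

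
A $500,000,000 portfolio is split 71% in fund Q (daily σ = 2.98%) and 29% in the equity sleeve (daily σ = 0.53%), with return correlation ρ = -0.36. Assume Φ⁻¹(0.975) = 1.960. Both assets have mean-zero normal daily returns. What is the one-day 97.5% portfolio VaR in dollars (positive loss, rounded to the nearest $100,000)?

σ_p² = 0.71²·2.98² + 0.29²·0.53² + 2·-0.36·0.71·0.29·2.98·0.53 = 4.2661 (%²).
σ_p = √4.2661 = 2.065%.
VaR = 1.960 × 2.065% = 4.047%; on $500,000,000 that is $20,235,000.

$20,200,000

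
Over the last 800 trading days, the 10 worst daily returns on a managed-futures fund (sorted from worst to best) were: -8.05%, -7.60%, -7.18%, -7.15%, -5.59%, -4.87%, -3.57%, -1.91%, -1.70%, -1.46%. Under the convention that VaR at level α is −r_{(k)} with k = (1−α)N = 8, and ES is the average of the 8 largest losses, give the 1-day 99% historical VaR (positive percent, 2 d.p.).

1.91%

k = 8; the 8th lowest return is -1.91%, so VaR = 1.91%.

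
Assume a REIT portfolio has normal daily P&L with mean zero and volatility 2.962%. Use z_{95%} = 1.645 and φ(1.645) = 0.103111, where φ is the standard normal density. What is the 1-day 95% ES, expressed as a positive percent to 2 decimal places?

6.11%

Tail multiplier: φ(z)/(1−α) = 0.103111 / 0.05 = 2.062.
ES = 2.962% × 2.062 = 6.108%.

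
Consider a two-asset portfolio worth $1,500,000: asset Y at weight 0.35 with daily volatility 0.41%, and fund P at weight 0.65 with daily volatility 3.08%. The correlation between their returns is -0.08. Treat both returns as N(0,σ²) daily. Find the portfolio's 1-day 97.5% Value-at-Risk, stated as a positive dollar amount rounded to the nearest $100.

$58,700

σ_p² = 0.35²·0.41² + 0.65²·3.08² + 2·-0.08·0.35·0.65·0.41·3.08 = 3.9826 (%²).
σ_p = √3.9826 = 1.996%.
At 97.5%, z = 1.960.
VaR = 1.960 × 1.996% = 3.912%; on $1,500,000 that is $58,680.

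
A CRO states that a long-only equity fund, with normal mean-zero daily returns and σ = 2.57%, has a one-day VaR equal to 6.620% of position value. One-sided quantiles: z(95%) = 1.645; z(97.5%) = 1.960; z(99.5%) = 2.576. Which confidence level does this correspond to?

Implied z = VaR/σ = 6.620 / 2.57 = 2.576.
This matches z(99.5%) = 2.576.

99.5%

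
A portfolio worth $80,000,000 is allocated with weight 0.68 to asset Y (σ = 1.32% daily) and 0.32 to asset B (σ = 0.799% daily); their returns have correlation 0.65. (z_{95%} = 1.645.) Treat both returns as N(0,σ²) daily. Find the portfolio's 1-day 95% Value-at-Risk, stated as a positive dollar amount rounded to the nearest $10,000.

σ_p² = 0.68²·1.32² + 0.32²·0.799² + 2·0.65·0.68·0.32·1.32·0.799 = 1.1694 (%²).
σ_p = √1.1694 = 1.081%.
VaR = 1.645 × 1.081% = 1.778%; on $80,000,000 that is $1,422,400.

$1,420,000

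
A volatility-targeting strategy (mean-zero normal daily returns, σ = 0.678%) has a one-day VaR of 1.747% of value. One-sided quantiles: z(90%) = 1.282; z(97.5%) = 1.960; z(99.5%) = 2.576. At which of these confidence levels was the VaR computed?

Implied z = VaR/σ = 1.747 / 0.678 = 2.577.
This matches z(99.5%) = 2.576.

99.5%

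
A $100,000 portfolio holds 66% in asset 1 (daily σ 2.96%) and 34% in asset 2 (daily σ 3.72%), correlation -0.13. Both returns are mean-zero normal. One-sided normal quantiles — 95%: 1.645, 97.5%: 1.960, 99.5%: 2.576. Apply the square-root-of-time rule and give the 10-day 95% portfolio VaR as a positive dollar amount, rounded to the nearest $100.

σ_p = √(0.66²·2.96² + 0.34²·3.72² + 2·-0.13·0.66·0.34·2.96·3.72) = 2.185%.
σ_{10d} = 2.185% × √10 = 6.910%.
VaR = 1.645 × 6.910% = 11.367%; on $100,000 that is $11,367.

$11,400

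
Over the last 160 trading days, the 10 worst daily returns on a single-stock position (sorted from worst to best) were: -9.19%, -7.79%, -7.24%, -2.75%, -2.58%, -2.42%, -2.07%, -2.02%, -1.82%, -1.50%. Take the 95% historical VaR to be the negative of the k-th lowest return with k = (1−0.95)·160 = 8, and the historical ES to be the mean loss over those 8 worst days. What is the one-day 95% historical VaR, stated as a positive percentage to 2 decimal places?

2.02%

k = 8; the 8th lowest return is -2.02%, so VaR = 2.02%.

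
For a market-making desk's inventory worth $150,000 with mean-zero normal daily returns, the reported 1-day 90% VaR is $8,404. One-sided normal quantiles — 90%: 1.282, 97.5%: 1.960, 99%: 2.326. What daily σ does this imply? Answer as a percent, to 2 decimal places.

VaR as a fraction: $8,404 / $150,000 = 5.603%.
σ = VaR / z = 5.603% / 1.282 = 4.371%.

4.37%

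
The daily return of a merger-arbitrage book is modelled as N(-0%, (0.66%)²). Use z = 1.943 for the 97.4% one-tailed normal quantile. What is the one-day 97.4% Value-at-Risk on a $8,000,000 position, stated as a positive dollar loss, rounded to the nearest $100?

VaR = z·σ = 1.943 × 0.66% = 1.282%.
On $8,000,000: 0.01282 × $8,000,000 = $102,560.

$102,600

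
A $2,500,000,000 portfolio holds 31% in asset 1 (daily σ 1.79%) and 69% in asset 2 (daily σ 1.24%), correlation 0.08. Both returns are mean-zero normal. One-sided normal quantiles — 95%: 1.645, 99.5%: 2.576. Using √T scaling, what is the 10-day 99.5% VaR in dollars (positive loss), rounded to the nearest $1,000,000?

σ_p = √(0.31²·1.79² + 0.69²·1.24² + 2·0.08·0.31·0.69·1.79·1.24) = 1.056%.
σ_{10d} = 1.056% × √10 = 3.339%.
VaR = 2.576 × 3.339% = 8.601%; on $2,500,000,000 that is $215,025,000.

$215,000,000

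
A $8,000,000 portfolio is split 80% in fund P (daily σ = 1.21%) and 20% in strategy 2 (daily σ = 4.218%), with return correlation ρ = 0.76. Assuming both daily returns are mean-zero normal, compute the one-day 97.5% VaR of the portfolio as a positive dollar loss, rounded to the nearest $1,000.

$267,000

σ_p² = 0.8²·1.21² + 0.2²·4.218² + 2·0.76·0.8·0.2·1.21·4.218 = 2.8899 (%²).
σ_p = √2.8899 = 1.700%.
At 97.5%, z = 1.960.
VaR = 1.960 × 1.700% = 3.332%; on $8,000,000 that is $266,560.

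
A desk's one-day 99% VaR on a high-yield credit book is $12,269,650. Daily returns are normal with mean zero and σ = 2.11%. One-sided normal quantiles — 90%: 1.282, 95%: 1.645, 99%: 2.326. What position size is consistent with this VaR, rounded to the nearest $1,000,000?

VaR as a fraction of value: z·σ = 2.326 × 2.11% = 4.90786%.
Position = $12,269,650 / 0.0490786 = $250,000,000.

$250,000,000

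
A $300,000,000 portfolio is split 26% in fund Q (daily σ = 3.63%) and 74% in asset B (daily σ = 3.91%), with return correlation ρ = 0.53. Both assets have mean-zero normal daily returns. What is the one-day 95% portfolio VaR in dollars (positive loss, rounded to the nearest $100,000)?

$17,200,000

σ_p² = 0.26²·3.63² + 0.74²·3.91² + 2·0.53·0.26·0.74·3.63·3.91 = 12.1572 (%²).
σ_p = √12.1572 = 3.487%.
At 95%, z = 1.645.
VaR = 1.645 × 3.487% = 5.736%; on $300,000,000 that is $17,208,000.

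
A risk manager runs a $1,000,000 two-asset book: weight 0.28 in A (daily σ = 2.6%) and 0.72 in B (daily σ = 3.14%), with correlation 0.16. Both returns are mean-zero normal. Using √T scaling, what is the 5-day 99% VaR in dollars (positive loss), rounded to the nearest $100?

$129,200

σ_p = √(0.28²·2.6² + 0.72²·3.14² + 2·0.16·0.28·0.72·2.6·3.14) = 2.484%.
σ_{5d} = 2.484% × √5 = 5.554%.
z(99%) = 2.326.
VaR = 2.326 × 5.554% = 12.919%; on $1,000,000 that is $129,190.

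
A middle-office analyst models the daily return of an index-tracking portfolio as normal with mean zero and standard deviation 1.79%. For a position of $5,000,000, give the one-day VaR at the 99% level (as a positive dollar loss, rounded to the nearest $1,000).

$208,000

At 99% one-sided, z = 2.326.
VaR = z·σ = 2.326 × 1.79% = 4.164%.
On $5,000,000: 0.04164 × $5,000,000 = $208,200.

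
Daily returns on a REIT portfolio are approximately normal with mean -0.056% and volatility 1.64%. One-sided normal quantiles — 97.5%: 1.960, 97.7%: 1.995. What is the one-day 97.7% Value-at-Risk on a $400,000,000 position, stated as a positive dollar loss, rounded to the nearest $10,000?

$13,310,000

VaR = −μ + z·σ = −(-0.056%) + 1.995 × 1.64% = 3.328%.
On $400,000,000: 0.03328 × $400,000,000 = $13,312,000.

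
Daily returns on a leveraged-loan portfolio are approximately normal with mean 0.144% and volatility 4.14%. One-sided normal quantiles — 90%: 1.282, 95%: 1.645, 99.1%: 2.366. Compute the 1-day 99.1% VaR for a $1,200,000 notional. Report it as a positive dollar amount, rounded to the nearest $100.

$115,800

VaR = −μ + z·σ = −(0.144%) + 2.366 × 4.14% = 9.651%.
On $1,200,000: 0.09651 × $1,200,000 = $115,812.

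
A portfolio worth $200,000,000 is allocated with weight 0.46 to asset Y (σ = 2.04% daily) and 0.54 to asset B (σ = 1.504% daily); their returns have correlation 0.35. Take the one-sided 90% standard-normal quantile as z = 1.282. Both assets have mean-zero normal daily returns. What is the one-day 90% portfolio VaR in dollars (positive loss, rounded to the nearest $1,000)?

σ_p² = 0.46²·2.04² + 0.54²·1.504² + 2·0.35·0.46·0.54·2.04·1.504 = 2.0737 (%²).
σ_p = √2.0737 = 1.440%.
VaR = 1.282 × 1.440% = 1.846%; on $200,000,000 that is $3,692,000.

$3,692,000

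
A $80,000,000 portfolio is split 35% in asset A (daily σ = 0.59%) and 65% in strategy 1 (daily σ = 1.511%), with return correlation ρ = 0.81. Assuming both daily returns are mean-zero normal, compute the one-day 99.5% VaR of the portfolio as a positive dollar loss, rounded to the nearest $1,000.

σ_p² = 0.35²·0.59² + 0.65²·1.511² + 2·0.81·0.35·0.65·0.59·1.511 = 1.3358 (%²).
σ_p = √1.3358 = 1.156%.
At 99.5%, z = 2.576.
VaR = 2.576 × 1.156% = 2.978%; on $80,000,000 that is $2,382,400.

$2,382,000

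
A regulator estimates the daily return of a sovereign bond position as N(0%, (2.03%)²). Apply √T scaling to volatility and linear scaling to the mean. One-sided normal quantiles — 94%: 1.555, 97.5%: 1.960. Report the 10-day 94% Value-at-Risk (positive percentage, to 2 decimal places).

9.98%

σ_{10d} = 2.03% × √10 = 6.419%.
VaR = 1.555 × 6.419% = 9.982%.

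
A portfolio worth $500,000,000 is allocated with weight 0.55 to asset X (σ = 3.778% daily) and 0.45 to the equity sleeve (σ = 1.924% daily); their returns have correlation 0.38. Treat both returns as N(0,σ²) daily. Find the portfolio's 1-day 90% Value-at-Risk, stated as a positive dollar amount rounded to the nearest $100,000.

σ_p² = 0.55²·3.778² + 0.45²·1.924² + 2·0.38·0.55·0.45·3.778·1.924 = 6.4346 (%²).
σ_p = √6.4346 = 2.537%.
At 90%, z = 1.282.
VaR = 1.282 × 2.537% = 3.252%; on $500,000,000 that is $16,260,000.

$16,300,000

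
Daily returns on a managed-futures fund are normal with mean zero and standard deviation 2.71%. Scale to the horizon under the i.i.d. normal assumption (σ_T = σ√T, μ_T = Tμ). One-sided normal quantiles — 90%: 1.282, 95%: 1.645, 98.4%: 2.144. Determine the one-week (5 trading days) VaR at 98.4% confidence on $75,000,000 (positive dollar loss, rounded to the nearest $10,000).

σ_{5d} = 2.71% × √5 = 6.060%.
VaR = 2.144 × 6.060% = 12.993%.
On $75,000,000: 0.12993 × $75,000,000 = $9,744,750.

$9,740,000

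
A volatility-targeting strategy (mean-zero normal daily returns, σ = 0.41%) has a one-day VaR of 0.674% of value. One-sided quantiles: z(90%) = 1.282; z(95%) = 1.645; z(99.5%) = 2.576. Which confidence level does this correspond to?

95%

Implied z = VaR/σ = 0.674 / 0.41 = 1.644.
This matches z(95%) = 1.645.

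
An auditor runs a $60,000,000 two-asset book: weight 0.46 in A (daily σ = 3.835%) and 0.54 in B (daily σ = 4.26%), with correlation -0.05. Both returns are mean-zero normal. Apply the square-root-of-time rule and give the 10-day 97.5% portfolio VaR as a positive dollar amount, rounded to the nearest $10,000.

σ_p = √(0.46²·3.835² + 0.54²·4.26² + 2·-0.05·0.46·0.54·3.835·4.26) = 2.828%.
σ_{10d} = 2.828% × √10 = 8.943%.
z(97.5%) = 1.960.
VaR = 1.960 × 8.943% = 17.528%; on $60,000,000 that is $10,516,800.

$10,520,000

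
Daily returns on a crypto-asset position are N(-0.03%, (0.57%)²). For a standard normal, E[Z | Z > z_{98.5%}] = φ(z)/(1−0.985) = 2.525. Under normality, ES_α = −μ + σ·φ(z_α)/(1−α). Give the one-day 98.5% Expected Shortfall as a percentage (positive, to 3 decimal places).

1.469%

ES = −(-0.03%) + 0.57% × 2.525 = 1.469%.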